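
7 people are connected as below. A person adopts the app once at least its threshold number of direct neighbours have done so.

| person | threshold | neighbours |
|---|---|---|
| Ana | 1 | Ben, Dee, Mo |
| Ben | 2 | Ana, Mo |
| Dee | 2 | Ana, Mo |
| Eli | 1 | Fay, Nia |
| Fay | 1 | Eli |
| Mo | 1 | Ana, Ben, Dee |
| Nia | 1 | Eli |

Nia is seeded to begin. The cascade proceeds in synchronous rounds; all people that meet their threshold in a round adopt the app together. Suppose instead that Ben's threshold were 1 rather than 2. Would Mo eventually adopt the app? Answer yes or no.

With Ben's threshold at 1:
Round 1 — Nia adopts the app (initial).
Round 2 — checking thresholds:
  Eli: 1 of 2 neighbours ≥ 1, adopts the app.
Round 3 — checking thresholds:
  Fay: 1 of 1 neighbours ≥ 1, adopts the app.
Round 4 — no new adoptions; cascade stops.

no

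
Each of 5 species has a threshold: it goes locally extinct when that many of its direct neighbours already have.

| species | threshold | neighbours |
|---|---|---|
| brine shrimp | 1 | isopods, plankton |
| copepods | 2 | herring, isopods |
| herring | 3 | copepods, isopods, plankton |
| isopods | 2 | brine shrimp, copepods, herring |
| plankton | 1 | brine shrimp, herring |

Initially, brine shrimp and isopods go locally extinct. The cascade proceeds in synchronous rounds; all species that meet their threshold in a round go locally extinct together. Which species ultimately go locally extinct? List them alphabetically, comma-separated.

brine shrimp, isopods, plankton

Round 1 — brine shrimp, isopods go locally extinct (initial).
Round 2 — checking thresholds:
  copepods: 1 of 2 neighbours < 2, below threshold.
  herring: 1 of 3 neighbours < 3, below threshold.
  plankton: 1 of 2 neighbours ≥ 1, goes locally extinct.
Round 3 — no new extinctions; cascade stops.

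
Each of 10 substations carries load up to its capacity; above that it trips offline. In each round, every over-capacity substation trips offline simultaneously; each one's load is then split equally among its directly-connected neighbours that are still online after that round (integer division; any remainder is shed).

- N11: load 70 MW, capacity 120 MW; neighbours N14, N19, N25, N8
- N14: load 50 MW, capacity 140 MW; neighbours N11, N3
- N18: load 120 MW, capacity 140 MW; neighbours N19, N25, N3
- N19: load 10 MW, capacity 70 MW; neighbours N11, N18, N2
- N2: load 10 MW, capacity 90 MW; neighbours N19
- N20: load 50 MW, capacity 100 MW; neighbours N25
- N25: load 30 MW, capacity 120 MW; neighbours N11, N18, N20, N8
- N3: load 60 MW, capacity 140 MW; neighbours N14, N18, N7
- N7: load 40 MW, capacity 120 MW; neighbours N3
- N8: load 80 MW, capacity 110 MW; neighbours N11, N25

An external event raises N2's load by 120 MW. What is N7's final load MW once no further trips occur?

Round 1 — N2 at 130 > 90. N2 trips offline.
  N2 sheds 130 MW to N19: 130 each.
    N19: 10+130 = 140 > 70
Round 2 — N19 trips offline.
  N19 sheds 140 MW to N11, N18: 70 each.
    N11: 70+70 = 140 > 120
    N18: 120+70 = 190 > 140
Round 3 — N11, N18 trip offline.
  N11 sheds 140 MW to N14, N25, N8: 46 each (2 lost).
    N14: 50+46 = 96 ≤ 140
    N25: 30+46 = 76 ≤ 120
    N8: 80+46 = 126 > 110
  N18 sheds 190 MW to N25, N3: 95 each.
    N25: 76+95 = 171 > 120
    N3: 60+95 = 155 > 140
Round 4 — N25, N3, N8 trip offline.
  N25 sheds 171 MW to N20: 171 each.
    N20: 50+171 = 221 > 100
  N3 sheds 155 MW to N14, N7: 77 each (1 lost).
    N14: 96+77 = 173 > 140
    N7: 40+77 = 117 ≤ 120
  N8 sheds 126 MW: no online neighbours, lost.
Round 5 — N14, N20 trip offline.
  N14 sheds 173 MW: no online neighbours, lost.
  N20 sheds 221 MW: no online neighbours, lost.
No further trips.

117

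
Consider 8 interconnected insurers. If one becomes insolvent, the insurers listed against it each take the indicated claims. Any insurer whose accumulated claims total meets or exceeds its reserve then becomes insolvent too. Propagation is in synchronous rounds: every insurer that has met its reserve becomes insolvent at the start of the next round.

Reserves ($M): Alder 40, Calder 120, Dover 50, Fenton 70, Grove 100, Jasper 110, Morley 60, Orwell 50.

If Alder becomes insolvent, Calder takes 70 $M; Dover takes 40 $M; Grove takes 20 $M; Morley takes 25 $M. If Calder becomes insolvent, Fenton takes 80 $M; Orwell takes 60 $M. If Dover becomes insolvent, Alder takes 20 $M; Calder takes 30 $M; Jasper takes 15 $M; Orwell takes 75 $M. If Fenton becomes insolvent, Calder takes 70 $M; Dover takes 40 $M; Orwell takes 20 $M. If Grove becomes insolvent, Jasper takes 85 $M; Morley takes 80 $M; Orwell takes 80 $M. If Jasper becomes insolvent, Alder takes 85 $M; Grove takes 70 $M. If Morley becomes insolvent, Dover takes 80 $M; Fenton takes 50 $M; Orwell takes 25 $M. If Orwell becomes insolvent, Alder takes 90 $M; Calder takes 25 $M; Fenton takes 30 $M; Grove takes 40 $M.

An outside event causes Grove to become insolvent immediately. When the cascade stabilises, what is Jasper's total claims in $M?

Round 1 — Grove becomes insolvent (initial).
  Jasper: +85 → 85 < 110
  Morley: +80 → 80 ≥ 60
  Orwell: +80 → 80 ≥ 50
Round 2 — Morley, Orwell become insolvent.
  Alder: +90 → 90 ≥ 40
  Calder: +25 → 25 < 120
  Dover: +80 → 80 ≥ 50
  Fenton: +50+30 → 80 ≥ 70
Round 3 — Alder, Dover, Fenton become insolvent.
  Calder: +70+30+70 → 195 ≥ 120
  Jasper: +15 → 100 < 110
Round 4 — Calder becomes insolvent.
No further insolvencies.

100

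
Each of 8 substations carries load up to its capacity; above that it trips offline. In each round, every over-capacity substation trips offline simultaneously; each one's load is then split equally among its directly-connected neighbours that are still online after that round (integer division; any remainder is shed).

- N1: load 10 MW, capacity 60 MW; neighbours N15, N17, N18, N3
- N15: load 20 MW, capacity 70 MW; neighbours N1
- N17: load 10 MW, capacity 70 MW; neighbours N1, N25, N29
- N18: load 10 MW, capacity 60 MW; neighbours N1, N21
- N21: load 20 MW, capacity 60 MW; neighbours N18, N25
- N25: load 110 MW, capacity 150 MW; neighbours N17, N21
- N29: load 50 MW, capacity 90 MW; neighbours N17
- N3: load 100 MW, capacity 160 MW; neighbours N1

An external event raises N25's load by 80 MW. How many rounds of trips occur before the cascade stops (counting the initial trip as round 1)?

Round 1 — N25 at 190 > 150. N25 trips offline.
  N25 sheds 190 MW to N17, N21: 95 each.
    N17: 10+95 = 105 > 70
    N21: 20+95 = 115 > 60
Round 2 — N17, N21 trip offline.
  N17 sheds 105 MW to N1, N29: 52 each (1 lost).
    N1: 10+52 = 62 > 60
    N29: 50+52 = 102 > 90
  N21 sheds 115 MW to N18: 115 each.
    N18: 10+115 = 125 > 60
Round 3 — N1, N18, N29 trip offline.
  N1 sheds 62 MW to N15, N3: 31 each.
    N15: 20+31 = 51 ≤ 70
    N3: 100+31 = 131 ≤ 160
  N18 sheds 125 MW: no online neighbours, lost.
  N29 sheds 102 MW: no online neighbours, lost.
No further trips.

3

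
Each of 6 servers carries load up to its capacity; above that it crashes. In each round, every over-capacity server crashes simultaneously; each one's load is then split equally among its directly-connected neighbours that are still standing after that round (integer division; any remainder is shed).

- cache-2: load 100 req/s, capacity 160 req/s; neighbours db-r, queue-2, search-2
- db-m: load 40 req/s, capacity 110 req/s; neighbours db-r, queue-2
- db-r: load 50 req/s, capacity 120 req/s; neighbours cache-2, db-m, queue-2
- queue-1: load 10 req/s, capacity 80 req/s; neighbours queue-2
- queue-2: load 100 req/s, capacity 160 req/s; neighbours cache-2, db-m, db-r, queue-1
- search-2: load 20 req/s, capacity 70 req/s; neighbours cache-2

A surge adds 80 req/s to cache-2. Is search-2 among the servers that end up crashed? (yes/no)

yes

Round 1 — cache-2 at 180 > 160. cache-2 crashes.
  cache-2 sheds 180 req/s to db-r, queue-2, search-2: 60 each.
    db-r: 50+60 = 110 ≤ 120
    queue-2: 100+60 = 160 ≤ 160
    search-2: 20+60 = 80 > 70
Round 2 — search-2 crashes.
  search-2 sheds 80 req/s: no online neighbours, lost.
No further crashes.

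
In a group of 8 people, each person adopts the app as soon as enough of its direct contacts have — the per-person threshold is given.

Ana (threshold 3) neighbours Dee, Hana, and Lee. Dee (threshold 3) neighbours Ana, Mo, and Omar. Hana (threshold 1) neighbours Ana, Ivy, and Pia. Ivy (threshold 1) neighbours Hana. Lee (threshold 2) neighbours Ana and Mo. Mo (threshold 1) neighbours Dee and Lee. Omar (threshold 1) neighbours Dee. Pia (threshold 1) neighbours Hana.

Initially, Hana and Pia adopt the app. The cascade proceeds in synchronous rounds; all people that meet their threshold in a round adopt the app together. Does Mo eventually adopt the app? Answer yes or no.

no

Round 1 — Hana, Pia adopt the app (initial).
Round 2 — checking thresholds:
  Ana: 1 of 3 neighbours < 3, below threshold.
  Ivy: 1 of 1 neighbours ≥ 1, adopts the app.
Round 3 — no new adoptions; cascade stops.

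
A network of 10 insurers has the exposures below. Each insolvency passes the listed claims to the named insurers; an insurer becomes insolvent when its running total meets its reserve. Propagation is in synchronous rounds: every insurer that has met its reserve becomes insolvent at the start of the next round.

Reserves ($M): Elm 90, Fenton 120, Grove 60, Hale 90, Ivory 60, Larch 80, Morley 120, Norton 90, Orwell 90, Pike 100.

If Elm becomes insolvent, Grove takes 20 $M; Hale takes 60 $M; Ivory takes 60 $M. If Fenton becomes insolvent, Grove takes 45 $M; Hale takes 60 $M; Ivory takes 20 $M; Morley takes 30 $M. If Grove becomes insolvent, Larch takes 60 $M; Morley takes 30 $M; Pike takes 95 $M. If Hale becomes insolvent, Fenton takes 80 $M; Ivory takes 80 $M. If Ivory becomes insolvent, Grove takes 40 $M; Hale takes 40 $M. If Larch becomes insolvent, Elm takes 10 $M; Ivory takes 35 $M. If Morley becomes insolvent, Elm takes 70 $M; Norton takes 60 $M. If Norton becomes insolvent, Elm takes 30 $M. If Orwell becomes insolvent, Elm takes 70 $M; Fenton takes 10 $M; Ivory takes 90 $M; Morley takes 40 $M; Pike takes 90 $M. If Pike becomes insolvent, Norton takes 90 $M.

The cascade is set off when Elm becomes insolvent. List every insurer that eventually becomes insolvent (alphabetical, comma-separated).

Elm, Grove, Hale, Ivory

Round 1 — Elm becomes insolvent (initial).
  Grove: +20 → 20 < 60
  Hale: +60 → 60 < 90
  Ivory: +60 → 60 ≥ 60
Round 2 — Ivory becomes insolvent.
  Grove: +40 → 60 ≥ 60
  Hale: +40 → 100 ≥ 90
Round 3 — Grove, Hale become insolvent.
  Fenton: +80 → 80 < 120
  Larch: +60 → 60 < 80
  Morley: +30 → 30 < 120
  Pike: +95 → 95 < 100
No further insolvencies.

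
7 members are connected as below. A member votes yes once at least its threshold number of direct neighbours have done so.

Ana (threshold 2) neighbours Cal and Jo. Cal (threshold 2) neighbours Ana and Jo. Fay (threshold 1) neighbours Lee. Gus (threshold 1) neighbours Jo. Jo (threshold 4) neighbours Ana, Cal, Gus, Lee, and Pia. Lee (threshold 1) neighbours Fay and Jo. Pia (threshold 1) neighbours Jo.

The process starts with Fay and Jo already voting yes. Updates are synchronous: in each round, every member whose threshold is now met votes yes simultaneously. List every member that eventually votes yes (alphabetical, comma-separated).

Round 1 — Fay, Jo vote yes (initial).
Round 2 — checking thresholds:
  Ana: 1 of 2 neighbours < 2, holds.
  Cal: 1 of 2 neighbours < 2, holds.
  Gus: 1 of 1 neighbours ≥ 1, votes yes.
  Lee: 2 of 2 neighbours ≥ 1, votes yes.
  Pia: 1 of 1 neighbours ≥ 1, votes yes.
Round 3 — no new yes votes; cascade stops.

Fay, Gus, Jo, Lee, Pia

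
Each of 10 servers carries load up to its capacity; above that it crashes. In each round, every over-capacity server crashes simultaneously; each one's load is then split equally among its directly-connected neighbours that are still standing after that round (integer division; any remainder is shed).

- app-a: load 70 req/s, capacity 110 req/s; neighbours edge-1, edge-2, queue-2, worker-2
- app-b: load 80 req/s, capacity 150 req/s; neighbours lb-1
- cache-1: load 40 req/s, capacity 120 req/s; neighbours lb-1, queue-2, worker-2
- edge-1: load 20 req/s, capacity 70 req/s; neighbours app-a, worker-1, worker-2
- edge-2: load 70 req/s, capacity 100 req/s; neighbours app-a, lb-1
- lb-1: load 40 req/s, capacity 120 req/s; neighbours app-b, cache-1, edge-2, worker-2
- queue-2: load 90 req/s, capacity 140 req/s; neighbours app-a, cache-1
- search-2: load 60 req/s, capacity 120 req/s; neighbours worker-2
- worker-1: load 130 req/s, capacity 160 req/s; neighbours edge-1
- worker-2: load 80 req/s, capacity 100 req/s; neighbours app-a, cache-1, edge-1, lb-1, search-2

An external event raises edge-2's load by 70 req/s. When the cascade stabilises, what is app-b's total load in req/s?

Round 1 — edge-2 at 140 > 100. edge-2 crashes.
  edge-2 sheds 140 req/s to app-a, lb-1: 70 each.
    app-a: 70+70 = 140 > 110
    lb-1: 40+70 = 110 ≤ 120
Round 2 — app-a crashes.
  app-a sheds 140 req/s to edge-1, queue-2, worker-2: 46 each (2 lost).
    edge-1: 20+46 = 66 ≤ 70
    queue-2: 90+46 = 136 ≤ 140
    worker-2: 80+46 = 126 > 100
Round 3 — worker-2 crashes.
  worker-2 sheds 126 req/s to cache-1, edge-1, lb-1, search-2: 31 each (2 lost).
    cache-1: 40+31 = 71 ≤ 120
    edge-1: 66+31 = 97 > 70
    lb-1: 110+31 = 141 > 120
    search-2: 60+31 = 91 ≤ 120
Round 4 — edge-1, lb-1 crash.
  edge-1 sheds 97 req/s to worker-1: 97 each.
    worker-1: 130+97 = 227 > 160
  lb-1 sheds 141 req/s to app-b, cache-1: 70 each (1 lost).
    app-b: 80+70 = 150 ≤ 150
    cache-1: 71+70 = 141 > 120
Round 5 — cache-1, worker-1 crash.
  cache-1 sheds 141 req/s to queue-2: 141 each.
    queue-2: 136+141 = 277 > 140
  worker-1 sheds 227 req/s: no online neighbours, lost.
Round 6 — queue-2 crashes.
  queue-2 sheds 277 req/s: no online neighbours, lost.
No further crashes.

150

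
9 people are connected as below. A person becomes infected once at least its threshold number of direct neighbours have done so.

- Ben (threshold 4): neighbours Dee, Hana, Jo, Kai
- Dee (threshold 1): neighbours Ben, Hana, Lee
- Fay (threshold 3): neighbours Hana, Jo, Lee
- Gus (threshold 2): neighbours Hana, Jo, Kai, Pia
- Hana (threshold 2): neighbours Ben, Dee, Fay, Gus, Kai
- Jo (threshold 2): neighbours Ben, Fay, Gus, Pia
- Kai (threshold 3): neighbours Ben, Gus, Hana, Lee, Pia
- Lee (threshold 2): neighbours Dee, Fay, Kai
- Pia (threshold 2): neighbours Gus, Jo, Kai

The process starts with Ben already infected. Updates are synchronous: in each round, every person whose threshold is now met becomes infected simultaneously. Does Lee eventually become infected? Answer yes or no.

Round 1 — Ben becomes infected (initial).
Round 2 — checking thresholds:
  Dee: 1 of 3 neighbours ≥ 1, becomes infected.
  Hana: 1 of 5 neighbours < 2, holds.
  Jo: 1 of 4 neighbours < 2, holds.
  Kai: 1 of 5 neighbours < 3, holds.
Round 3 — checking thresholds:
  Hana: 2 of 5 neighbours ≥ 2, becomes infected.
  Jo: 1 of 4 neighbours < 2, holds.
  Kai: 1 of 5 neighbours < 3, holds.
  Lee: 1 of 3 neighbours < 2, holds.
Round 4 — no new infections; cascade stops.

no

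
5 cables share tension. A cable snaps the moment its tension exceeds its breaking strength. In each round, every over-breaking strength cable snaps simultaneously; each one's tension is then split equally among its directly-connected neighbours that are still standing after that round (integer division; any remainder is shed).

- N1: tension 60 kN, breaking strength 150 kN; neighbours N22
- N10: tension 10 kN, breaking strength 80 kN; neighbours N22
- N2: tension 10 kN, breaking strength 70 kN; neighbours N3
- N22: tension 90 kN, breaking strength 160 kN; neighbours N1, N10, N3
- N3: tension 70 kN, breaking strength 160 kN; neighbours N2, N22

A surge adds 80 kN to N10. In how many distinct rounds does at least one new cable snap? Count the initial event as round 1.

Round 1 — N10 at 90 > 80. N10 snaps.
  N10 sheds 90 kN to N22: 90 each.
    N22: 90+90 = 180 > 160
Round 2 — N22 snaps.
  N22 sheds 180 kN to N1, N3: 90 each.
    N1: 60+90 = 150 ≤ 150
    N3: 70+90 = 160 ≤ 160
No further breaks.

2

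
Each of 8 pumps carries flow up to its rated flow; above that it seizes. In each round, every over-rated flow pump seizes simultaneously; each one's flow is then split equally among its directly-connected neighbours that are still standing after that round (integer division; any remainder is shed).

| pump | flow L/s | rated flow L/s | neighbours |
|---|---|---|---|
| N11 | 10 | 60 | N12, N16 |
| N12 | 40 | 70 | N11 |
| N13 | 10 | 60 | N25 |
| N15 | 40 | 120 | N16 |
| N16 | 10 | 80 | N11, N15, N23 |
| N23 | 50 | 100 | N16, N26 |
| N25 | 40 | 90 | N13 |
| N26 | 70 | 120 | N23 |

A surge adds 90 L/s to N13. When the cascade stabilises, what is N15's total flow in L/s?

Round 1 — N13 at 100 > 60. N13 seizes.
  N13 sheds 100 L/s to N25: 100 each.
    N25: 40+100 = 140 > 90
Round 2 — N25 seizes.
  N25 sheds 140 L/s: no online neighbours, lost.
No further seizures.

40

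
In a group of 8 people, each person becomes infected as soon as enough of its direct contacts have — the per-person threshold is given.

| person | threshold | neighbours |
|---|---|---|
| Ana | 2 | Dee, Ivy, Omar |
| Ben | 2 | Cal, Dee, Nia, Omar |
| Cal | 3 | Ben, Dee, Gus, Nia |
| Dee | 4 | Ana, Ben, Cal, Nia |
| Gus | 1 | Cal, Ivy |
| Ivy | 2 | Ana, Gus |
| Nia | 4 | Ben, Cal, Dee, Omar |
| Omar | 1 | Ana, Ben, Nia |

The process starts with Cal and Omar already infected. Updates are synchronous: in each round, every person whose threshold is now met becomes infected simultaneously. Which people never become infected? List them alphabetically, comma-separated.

Ana, Dee, Ivy, Nia

Round 1 — Cal, Omar become infected (initial).
Round 2 — checking thresholds:
  Ana: 1 of 3 neighbours < 2, below threshold.
  Ben: 2 of 4 neighbours ≥ 2, becomes infected.
  Dee: 1 of 4 neighbours < 4, below threshold.
  Gus: 1 of 2 neighbours ≥ 1, becomes infected.
  Nia: 2 of 4 neighbours < 4, below threshold.
Round 3 — no new infections; cascade stops.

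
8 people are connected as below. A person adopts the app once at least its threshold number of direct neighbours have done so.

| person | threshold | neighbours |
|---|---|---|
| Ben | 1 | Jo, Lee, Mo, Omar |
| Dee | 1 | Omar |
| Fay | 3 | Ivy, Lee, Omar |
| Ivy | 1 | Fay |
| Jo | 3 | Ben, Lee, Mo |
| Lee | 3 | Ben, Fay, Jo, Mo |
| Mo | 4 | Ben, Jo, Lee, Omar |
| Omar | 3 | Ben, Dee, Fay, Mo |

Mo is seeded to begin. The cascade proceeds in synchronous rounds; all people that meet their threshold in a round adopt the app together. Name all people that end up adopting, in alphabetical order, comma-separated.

Ben, Mo

Round 1 — Mo adopts the app (initial).
Round 2 — checking thresholds:
  Ben: 1 of 4 neighbours ≥ 1, adopts the app.
  Jo: 1 of 3 neighbours < 3, below threshold.
  Lee: 1 of 4 neighbours < 3, below threshold.
  Omar: 1 of 4 neighbours < 3, below threshold.
Round 3 — no new adoptions; cascade stops.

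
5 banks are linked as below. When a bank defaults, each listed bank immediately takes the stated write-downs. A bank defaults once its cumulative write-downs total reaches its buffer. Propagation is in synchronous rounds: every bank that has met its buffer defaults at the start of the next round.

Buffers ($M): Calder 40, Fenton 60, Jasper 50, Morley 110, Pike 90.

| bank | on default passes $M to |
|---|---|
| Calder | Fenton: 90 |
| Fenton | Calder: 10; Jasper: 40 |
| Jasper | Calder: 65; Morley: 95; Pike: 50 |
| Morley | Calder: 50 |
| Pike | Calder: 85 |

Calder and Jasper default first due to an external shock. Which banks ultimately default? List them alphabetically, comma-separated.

Calder, Fenton, Jasper

Round 1 — Calder, Jasper default (initial).
  Fenton: +90 → 90 ≥ 60
  Morley: +95 → 95 < 110
  Pike: +50 → 50 < 90
Round 2 — Fenton defaults.
No further defaults.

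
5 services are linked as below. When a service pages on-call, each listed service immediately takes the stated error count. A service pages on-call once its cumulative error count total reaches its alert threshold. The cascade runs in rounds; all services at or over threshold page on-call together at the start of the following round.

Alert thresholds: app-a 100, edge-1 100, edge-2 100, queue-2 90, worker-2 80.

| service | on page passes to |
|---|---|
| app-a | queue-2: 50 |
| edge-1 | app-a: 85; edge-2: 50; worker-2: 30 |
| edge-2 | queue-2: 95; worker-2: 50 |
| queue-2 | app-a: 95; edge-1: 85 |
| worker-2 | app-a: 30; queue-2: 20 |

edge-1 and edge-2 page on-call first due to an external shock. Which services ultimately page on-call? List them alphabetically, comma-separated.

Round 1 — edge-1, edge-2 page on-call (initial).
  app-a: +85 → 85 < 100
  queue-2: +95 → 95 ≥ 90
  worker-2: +30+50 → 80 ≥ 80
Round 2 — queue-2, worker-2 page on-call.
  app-a: +95+30 → 210 ≥ 100
Round 3 — app-a pages on-call.
No further pages.

app-a, edge-1, edge-2, queue-2, worker-2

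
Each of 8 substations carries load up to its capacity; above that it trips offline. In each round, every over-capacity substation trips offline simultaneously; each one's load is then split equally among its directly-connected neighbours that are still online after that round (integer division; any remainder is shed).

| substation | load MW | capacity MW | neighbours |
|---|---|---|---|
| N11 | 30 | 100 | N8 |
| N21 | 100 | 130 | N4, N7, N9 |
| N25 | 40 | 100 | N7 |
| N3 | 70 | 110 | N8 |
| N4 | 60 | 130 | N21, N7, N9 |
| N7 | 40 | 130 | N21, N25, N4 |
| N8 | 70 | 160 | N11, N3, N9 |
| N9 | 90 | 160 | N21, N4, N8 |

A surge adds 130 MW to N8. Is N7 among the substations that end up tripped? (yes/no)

Round 1 — N8 at 200 > 160. N8 trips offline.
  N8 sheds 200 MW to N11, N3, N9: 66 each (2 lost).
    N11: 30+66 = 96 ≤ 100
    N3: 70+66 = 136 > 110
    N9: 90+66 = 156 ≤ 160
Round 2 — N3 trips offline.
  N3 sheds 136 MW: no online neighbours, lost.
No further trips.

no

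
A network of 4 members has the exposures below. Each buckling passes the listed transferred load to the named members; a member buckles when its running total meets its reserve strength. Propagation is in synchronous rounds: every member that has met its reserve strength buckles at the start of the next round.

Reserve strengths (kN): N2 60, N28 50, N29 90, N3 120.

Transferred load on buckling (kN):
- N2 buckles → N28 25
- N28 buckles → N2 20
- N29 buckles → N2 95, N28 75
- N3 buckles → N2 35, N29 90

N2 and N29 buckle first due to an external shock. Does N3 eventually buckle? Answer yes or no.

no

Round 1 — N2, N29 buckle (initial).
  N28: +25+75 → 100 ≥ 50
Round 2 — N28 buckles.
No further bucklings.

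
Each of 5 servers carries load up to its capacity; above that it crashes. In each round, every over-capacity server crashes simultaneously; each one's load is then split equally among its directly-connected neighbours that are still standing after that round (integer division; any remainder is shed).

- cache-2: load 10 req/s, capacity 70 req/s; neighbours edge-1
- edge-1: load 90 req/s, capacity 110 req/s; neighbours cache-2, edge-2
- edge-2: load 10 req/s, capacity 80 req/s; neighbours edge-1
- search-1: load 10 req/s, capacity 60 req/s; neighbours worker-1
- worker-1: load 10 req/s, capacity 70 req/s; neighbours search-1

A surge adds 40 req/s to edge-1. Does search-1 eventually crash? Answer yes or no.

Round 1 — edge-1 at 130 > 110. edge-1 crashes.
  edge-1 sheds 130 req/s to cache-2, edge-2: 65 each.
    cache-2: 10+65 = 75 > 70
    edge-2: 10+65 = 75 ≤ 80
Round 2 — cache-2 crashes.
  cache-2 sheds 75 req/s: no online neighbours, lost.
No further crashes.

no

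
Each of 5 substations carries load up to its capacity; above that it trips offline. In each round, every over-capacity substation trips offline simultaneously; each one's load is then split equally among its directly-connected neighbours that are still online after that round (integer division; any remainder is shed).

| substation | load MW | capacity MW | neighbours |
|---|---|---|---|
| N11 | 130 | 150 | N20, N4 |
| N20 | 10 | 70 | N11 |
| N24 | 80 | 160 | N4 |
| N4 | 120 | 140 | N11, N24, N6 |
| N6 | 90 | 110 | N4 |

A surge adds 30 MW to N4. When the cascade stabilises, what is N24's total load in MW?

Round 1 — N4 at 150 > 140. N4 trips offline.
  N4 sheds 150 MW to N11, N24, N6: 50 each.
    N11: 130+50 = 180 > 150
    N24: 80+50 = 130 ≤ 160
    N6: 90+50 = 140 > 110
Round 2 — N11, N6 trip offline.
  N11 sheds 180 MW to N20: 180 each.
    N20: 10+180 = 190 > 70
  N6 sheds 140 MW: no online neighbours, lost.
Round 3 — N20 trips offline.
  N20 sheds 190 MW: no online neighbours, lost.
No further trips.

130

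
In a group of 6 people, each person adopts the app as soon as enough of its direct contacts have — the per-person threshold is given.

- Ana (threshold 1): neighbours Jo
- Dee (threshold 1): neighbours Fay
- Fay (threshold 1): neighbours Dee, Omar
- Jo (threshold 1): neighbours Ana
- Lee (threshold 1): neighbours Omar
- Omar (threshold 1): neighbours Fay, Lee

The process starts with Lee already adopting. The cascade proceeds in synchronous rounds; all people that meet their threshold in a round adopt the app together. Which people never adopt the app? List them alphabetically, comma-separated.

Round 1 — Lee adopts the app (initial).
Round 2 — checking thresholds:
  Omar: 1 of 2 neighbours ≥ 1, adopts the app.
Round 3 — checking thresholds:
  Fay: 1 of 2 neighbours ≥ 1, adopts the app.
Round 4 — checking thresholds:
  Dee: 1 of 1 neighbours ≥ 1, adopts the app.
Round 5 — no new adoptions; cascade stops.

Ana, Jo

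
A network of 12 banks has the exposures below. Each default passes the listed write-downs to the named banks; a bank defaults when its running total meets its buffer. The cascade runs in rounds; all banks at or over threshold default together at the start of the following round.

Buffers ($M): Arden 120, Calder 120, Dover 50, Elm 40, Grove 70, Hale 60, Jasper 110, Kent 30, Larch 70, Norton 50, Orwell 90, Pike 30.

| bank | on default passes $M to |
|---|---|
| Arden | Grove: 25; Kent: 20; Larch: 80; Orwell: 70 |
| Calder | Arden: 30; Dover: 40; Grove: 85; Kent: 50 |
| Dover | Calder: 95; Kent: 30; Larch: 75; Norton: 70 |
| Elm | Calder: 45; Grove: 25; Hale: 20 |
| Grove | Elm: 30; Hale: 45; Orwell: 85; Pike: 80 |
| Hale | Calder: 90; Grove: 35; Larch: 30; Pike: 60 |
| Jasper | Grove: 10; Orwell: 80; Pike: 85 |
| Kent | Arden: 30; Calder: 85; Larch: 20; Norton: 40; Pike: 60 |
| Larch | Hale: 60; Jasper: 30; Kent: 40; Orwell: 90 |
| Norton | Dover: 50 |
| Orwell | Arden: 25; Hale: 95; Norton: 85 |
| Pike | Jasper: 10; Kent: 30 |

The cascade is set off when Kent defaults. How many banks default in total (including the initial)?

2

Round 1 — Kent defaults (initial).
  Arden: +30 → 30 < 120
  Calder: +85 → 85 < 120
  Larch: +20 → 20 < 70
  Norton: +40 → 40 < 50
  Pike: +60 → 60 ≥ 30
Round 2 — Pike defaults.
  Jasper: +10 → 10 < 110
No further defaults.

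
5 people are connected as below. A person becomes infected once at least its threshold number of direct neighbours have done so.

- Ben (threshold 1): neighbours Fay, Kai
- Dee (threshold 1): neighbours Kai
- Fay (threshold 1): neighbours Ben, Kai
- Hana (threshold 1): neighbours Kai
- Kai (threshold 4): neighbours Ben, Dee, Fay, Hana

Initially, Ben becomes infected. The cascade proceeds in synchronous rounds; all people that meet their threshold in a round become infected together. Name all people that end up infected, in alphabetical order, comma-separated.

Round 1 — Ben becomes infected (initial).
Round 2 — checking thresholds:
  Fay: 1 of 2 neighbours ≥ 1, becomes infected.
  Kai: 1 of 4 neighbours < 4, holds.
Round 3 — no new infections; cascade stops.

Ben, Fay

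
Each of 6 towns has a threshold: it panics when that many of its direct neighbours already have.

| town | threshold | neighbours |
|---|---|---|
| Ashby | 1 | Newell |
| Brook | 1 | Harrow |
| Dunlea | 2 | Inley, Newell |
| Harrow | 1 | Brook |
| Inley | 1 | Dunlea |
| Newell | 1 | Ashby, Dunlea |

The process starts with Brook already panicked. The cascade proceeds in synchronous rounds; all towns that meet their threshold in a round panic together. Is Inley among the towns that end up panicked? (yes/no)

no

Round 1 — Brook panics (initial).
Round 2 — checking thresholds:
  Harrow: 1 of 1 neighbours ≥ 1, panics.
Round 3 — no new panics; cascade stops.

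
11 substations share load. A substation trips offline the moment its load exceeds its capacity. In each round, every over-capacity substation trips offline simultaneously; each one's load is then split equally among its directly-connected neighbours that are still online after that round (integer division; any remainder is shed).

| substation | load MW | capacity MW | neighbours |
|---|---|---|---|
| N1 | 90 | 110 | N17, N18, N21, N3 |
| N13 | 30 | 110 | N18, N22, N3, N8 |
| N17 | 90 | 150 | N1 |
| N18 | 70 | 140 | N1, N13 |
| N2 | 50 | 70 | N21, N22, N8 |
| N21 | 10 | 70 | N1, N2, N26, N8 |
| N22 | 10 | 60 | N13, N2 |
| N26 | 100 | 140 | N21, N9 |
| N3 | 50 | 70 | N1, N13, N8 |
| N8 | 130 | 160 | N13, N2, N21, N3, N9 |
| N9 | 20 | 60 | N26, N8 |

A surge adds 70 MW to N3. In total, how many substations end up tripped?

Round 1 — N3 at 120 > 70. N3 trips offline.
  N3 sheds 120 MW to N1, N13, N8: 40 each.
    N1: 90+40 = 130 > 110
    N13: 30+40 = 70 ≤ 110
    N8: 130+40 = 170 > 160
Round 2 — N1, N8 trip offline.
  N1 sheds 130 MW to N17, N18, N21: 43 each (1 lost).
    N17: 90+43 = 133 ≤ 150
    N18: 70+43 = 113 ≤ 140
    N21: 10+43 = 53 ≤ 70
  N8 sheds 170 MW to N13, N2, N21, N9: 42 each (2 lost).
    N13: 70+42 = 112 > 110
    N2: 50+42 = 92 > 70
    N21: 53+42 = 95 > 70
    N9: 20+42 = 62 > 60
Round 3 — N13, N2, N21, N9 trip offline.
  N13 sheds 112 MW to N18, N22: 56 each.
    N18: 113+56 = 169 > 140
    N22: 10+56 = 66 > 60
  N2 sheds 92 MW to N22: 92 each.
    N22: 66+92 = 158 > 60
  N21 sheds 95 MW to N26: 95 each.
    N26: 100+95 = 195 > 140
  N9 sheds 62 MW to N26: 62 each.
    N26: 195+62 = 257 > 140
Round 4 — N18, N22, N26 trip offline.
  N18 sheds 169 MW: no online neighbours, lost.
  N22 sheds 158 MW: no online neighbours, lost.
  N26 sheds 257 MW: no online neighbours, lost.
No further trips.

10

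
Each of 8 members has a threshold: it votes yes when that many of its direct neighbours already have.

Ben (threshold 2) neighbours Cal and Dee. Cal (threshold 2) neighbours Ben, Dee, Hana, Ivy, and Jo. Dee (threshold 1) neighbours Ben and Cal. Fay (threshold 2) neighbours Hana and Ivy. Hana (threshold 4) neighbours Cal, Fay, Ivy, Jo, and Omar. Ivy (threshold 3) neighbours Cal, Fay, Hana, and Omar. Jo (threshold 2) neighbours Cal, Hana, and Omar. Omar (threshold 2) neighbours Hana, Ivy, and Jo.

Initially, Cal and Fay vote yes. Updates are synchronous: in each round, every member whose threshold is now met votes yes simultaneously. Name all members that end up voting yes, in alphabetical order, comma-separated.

Round 1 — Cal, Fay vote yes (initial).
Round 2 — checking thresholds:
  Ben: 1 of 2 neighbours < 2, holds.
  Dee: 1 of 2 neighbours ≥ 1, votes yes.
  Hana: 2 of 5 neighbours < 4, holds.
  Ivy: 2 of 4 neighbours < 3, holds.
  Jo: 1 of 3 neighbours < 2, holds.
Round 3 — checking thresholds:
  Ben: 2 of 2 neighbours ≥ 2, votes yes.
  Hana: 2 of 5 neighbours < 4, holds.
  Ivy: 2 of 4 neighbours < 3, holds.
  Jo: 1 of 3 neighbours < 2, holds.
Round 4 — no new yes votes; cascade stops.

Ben, Cal, Dee, Fay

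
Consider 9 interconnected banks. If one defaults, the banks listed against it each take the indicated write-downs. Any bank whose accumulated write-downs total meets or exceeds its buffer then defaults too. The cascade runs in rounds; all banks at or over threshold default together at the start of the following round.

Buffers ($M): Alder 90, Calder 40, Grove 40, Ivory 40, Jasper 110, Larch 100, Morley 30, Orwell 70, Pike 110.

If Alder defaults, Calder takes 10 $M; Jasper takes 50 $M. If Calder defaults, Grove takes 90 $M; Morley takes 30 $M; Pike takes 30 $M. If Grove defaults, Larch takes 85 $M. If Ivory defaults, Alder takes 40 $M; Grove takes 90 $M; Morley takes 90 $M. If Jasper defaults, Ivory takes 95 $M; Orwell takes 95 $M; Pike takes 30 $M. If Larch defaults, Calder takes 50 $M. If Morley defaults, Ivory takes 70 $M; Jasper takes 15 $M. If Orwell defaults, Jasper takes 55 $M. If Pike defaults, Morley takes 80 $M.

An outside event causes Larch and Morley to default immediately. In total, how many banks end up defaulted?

5

Round 1 — Larch, Morley default (initial).
  Calder: +50 → 50 ≥ 40
  Ivory: +70 → 70 ≥ 40
  Jasper: +15 → 15 < 110
Round 2 — Calder, Ivory default.
  Alder: +40 → 40 < 90
  Grove: +90+90 → 180 ≥ 40
  Pike: +30 → 30 < 110
Round 3 — Grove defaults.
No further defaults.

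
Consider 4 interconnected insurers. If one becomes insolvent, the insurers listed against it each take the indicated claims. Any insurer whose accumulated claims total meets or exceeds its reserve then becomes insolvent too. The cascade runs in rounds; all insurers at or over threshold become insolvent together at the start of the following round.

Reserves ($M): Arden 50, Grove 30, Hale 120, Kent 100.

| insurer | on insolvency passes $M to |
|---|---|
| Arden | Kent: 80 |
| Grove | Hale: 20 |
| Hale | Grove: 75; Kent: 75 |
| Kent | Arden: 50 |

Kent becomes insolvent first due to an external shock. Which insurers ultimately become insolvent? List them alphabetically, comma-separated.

Round 1 — Kent becomes insolvent (initial).
  Arden: +50 → 50 ≥ 50
Round 2 — Arden becomes insolvent.
No further insolvencies.

Arden, Kent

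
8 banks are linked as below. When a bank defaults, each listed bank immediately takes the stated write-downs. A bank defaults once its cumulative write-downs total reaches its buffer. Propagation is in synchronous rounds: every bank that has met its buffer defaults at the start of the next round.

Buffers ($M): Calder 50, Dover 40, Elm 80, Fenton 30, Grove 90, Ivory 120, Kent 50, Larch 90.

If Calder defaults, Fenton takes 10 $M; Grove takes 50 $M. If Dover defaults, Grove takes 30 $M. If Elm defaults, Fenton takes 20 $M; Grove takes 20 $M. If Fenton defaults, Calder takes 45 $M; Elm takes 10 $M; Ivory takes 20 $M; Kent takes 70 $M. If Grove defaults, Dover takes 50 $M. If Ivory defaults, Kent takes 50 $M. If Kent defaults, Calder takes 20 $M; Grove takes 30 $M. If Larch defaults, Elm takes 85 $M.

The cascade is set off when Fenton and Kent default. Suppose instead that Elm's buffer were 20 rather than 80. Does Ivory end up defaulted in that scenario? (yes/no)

With Elm's buffer at 20:
Round 1 — Fenton, Kent default (initial).
  Calder: +45+20 → 65 ≥ 50
  Elm: +10 → 10 < 20
  Grove: +30 → 30 < 90
  Ivory: +20 → 20 < 120
Round 2 — Calder defaults.
  Grove: +50 → 80 < 90
No further defaults.

no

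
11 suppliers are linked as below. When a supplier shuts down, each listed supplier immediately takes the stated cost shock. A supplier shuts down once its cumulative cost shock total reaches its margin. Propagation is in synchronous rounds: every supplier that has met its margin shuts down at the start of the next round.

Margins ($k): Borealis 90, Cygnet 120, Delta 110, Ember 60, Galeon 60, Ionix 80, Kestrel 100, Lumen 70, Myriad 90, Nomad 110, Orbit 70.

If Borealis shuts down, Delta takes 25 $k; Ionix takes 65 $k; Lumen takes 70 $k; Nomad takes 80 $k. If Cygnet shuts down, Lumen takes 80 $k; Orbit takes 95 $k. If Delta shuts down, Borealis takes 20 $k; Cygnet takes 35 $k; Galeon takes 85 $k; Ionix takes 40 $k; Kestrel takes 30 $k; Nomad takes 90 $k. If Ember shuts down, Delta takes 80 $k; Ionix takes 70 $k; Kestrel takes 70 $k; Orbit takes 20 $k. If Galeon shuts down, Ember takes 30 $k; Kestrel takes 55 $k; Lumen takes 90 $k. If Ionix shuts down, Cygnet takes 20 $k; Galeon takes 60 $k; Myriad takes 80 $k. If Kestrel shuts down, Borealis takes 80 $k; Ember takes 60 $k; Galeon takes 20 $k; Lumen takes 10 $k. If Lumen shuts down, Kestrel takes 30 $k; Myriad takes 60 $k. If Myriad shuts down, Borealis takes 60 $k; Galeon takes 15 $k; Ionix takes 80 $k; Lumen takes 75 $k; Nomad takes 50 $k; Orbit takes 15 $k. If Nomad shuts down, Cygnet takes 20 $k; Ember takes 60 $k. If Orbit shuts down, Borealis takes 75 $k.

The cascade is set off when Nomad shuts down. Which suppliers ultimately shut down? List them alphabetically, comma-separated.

Round 1 — Nomad shuts down (initial).
  Cygnet: +20 → 20 < 120
  Ember: +60 → 60 ≥ 60
Round 2 — Ember shuts down.
  Delta: +80 → 80 < 110
  Ionix: +70 → 70 < 80
  Kestrel: +70 → 70 < 100
  Orbit: +20 → 20 < 70
No further shutdowns.

Ember, Nomad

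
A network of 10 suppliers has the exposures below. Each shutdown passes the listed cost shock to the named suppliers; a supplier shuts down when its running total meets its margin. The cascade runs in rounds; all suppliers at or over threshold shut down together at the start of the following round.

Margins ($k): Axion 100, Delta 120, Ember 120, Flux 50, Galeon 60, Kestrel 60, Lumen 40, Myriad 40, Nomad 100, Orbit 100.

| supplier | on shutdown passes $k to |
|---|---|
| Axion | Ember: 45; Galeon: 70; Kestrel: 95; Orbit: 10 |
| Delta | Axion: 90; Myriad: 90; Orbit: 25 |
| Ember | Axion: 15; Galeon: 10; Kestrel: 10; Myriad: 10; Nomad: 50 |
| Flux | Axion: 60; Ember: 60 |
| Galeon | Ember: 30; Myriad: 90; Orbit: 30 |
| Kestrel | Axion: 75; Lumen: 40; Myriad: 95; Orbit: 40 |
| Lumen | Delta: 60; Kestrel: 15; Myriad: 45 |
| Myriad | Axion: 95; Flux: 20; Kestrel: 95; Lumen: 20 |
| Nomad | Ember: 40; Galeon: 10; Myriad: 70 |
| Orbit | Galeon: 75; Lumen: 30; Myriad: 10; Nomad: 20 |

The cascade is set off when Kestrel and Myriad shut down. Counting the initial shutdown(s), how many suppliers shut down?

Round 1 — Kestrel, Myriad shut down (initial).
  Axion: +75+95 → 170 ≥ 100
  Flux: +20 → 20 < 50
  Lumen: +40+20 → 60 ≥ 40
  Orbit: +40 → 40 < 100
Round 2 — Axion, Lumen shut down.
  Delta: +60 → 60 < 120
  Ember: +45 → 45 < 120
  Galeon: +70 → 70 ≥ 60
  Orbit: +10 → 50 < 100
Round 3 — Galeon shuts down.
  Ember: +30 → 75 < 120
  Orbit: +30 → 80 < 100
No further shutdowns.

5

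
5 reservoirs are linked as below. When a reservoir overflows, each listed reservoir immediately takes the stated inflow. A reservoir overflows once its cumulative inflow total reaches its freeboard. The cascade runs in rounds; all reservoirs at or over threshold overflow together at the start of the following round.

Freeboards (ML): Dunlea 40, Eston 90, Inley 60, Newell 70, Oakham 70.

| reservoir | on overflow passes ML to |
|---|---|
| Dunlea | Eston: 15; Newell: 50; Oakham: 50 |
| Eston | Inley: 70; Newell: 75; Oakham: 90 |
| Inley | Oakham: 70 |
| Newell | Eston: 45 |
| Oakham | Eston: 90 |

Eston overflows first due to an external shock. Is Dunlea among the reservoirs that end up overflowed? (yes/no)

no

Round 1 — Eston overflows (initial).
  Inley: +70 → 70 ≥ 60
  Newell: +75 → 75 ≥ 70
  Oakham: +90 → 90 ≥ 70
Round 2 — Inley, Newell, Oakham overflow.
No further overflows.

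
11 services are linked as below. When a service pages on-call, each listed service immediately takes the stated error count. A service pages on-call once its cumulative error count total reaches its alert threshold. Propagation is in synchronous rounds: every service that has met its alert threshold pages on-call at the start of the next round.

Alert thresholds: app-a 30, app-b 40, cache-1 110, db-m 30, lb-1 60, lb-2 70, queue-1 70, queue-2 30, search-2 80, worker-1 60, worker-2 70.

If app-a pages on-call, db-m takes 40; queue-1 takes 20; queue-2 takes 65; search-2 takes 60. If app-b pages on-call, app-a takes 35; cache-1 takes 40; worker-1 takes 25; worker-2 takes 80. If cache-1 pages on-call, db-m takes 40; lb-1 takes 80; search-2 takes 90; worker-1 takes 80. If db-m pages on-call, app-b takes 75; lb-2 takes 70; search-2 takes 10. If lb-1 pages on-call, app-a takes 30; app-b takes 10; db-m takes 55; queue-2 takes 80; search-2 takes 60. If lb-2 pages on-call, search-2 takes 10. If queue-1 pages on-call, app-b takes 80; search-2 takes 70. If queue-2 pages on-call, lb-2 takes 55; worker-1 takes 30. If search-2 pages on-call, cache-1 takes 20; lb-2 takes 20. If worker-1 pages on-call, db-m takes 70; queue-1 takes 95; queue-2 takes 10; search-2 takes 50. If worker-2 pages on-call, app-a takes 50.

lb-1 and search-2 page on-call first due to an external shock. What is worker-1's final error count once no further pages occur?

55

Round 1 — lb-1, search-2 page on-call (initial).
  app-a: +30 → 30 ≥ 30
  app-b: +10 → 10 < 40
  cache-1: +20 → 20 < 110
  db-m: +55 → 55 ≥ 30
  lb-2: +20 → 20 < 70
  queue-2: +80 → 80 ≥ 30
Round 2 — app-a, db-m, queue-2 page on-call.
  app-b: +75 → 85 ≥ 40
  lb-2: +70+55 → 145 ≥ 70
  queue-1: +20 → 20 < 70
  worker-1: +30 → 30 < 60
Round 3 — app-b, lb-2 page on-call.
  cache-1: +40 → 60 < 110
  worker-1: +25 → 55 < 60
  worker-2: +80 → 80 ≥ 70
Round 4 — worker-2 pages on-call.
No further pages.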